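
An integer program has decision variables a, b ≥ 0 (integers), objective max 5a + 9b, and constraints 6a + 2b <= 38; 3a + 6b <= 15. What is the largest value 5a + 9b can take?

(a,b)=(5,0): 6·5+2·0=30≤38, 3·5+6·0=15≤15, objective 25.
(a,b)=(4,0): 6·4+2·0=24≤38, 3·4+6·0=12≤15, objective 20.
Maximum is 25 at (a,b)=(5,0).

25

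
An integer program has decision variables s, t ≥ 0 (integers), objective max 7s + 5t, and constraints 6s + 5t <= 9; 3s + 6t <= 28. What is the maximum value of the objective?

7

(s,t)=(1,0) is feasible, giving 7.
(s,t)=(0,1) is feasible, giving 5.
(s,t)=(0,0) is feasible, giving 0.
The best lattice point is (1,0), giving 7.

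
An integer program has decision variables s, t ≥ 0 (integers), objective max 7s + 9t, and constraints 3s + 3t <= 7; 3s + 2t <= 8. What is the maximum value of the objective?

18

Relaxing integrality, the LP optimum is 21.00 at (s,t) = (0, 2.33), which is not an integer point.
(s,t)=(0,2): 3·0+3·2=6≤7, 3·0+2·2=4≤8, objective 18.
(s,t)=(1,1): 3·1+3·1=6≤7, 3·1+2·1=5≤8, objective 16.
(s,t)=(0,1): 3·0+3·1=3≤7, 3·0+2·1=2≤8, objective 9.
Maximum is 18 at (s,t)=(0,2).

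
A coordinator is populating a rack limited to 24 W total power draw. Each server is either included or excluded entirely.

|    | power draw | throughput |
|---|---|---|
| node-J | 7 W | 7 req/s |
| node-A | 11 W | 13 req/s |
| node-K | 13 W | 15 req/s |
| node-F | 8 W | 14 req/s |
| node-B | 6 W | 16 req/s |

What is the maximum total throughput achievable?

Take node-J, node-F, and node-B: power draw 7 + 8 + 6 = 21 ≤ 24, throughput 7 + 14 + 16 = 37.
No other feasible combination does better.

37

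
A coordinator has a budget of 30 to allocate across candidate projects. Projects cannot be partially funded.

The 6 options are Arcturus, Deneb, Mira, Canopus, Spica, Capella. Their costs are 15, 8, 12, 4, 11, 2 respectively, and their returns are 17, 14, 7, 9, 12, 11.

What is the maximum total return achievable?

51

Allowing fractional choices, the relaxed optimum would be about 52.1, but projects are indivisible.
Deneb + Canopus + Spica + Capella: cost 8 + 4 + 11 + 2 = 25 ≤ 30, return 14 + 9 + 12 + 11 = 46.
Arcturus + Deneb + Capella: cost 15 + 8 + 2 = 25 ≤ 30, return 17 + 14 + 11 = 42.
Arcturus + Deneb + Canopus + Capella: cost 15 + 8 + 4 + 2 = 29 ≤ 30, return 17 + 14 + 9 + 11 = 51.
Best is Arcturus, Deneb, Canopus, and Capella with total return 51.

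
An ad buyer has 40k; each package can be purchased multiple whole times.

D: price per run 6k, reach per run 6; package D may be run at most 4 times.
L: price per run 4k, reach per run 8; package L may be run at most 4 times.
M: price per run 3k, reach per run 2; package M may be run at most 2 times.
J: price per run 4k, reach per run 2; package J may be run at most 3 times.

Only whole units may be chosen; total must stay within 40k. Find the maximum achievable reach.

4×D and 4×L: price 40 ≤ 40, reach 4·6 + 4·8 = 56.
3×D, 4×L, and 2×M: price 40 ≤ 40, reach 3·6 + 4·8 + 2·2 = 54.
Best is 56.

56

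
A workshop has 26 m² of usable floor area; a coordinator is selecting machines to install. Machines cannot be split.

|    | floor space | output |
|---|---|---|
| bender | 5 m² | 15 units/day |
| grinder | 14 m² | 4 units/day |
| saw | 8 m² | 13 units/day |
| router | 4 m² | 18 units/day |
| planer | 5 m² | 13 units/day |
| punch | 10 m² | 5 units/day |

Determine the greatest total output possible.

59

This is a 0-1 knapsack instance.
Take bender, saw, router, and planer: floor space 5 + 8 + 4 + 5 = 22 ≤ 26, output 15 + 13 + 18 + 13 = 59.
No other feasible combination does better.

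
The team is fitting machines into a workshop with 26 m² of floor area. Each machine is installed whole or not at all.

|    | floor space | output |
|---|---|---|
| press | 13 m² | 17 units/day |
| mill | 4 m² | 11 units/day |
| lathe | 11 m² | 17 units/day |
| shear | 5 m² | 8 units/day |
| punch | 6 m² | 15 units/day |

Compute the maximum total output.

mill + lathe + shear + punch: floor space 4 + 11 + 5 + 6 = 26 ≤ 26, output 11 + 17 + 8 + 15 = 51.
mill + lathe + punch: floor space 4 + 11 + 6 = 21 ≤ 26, output 11 + 17 + 15 = 43.
Best is mill, lathe, shear, and punch with total output 51.

51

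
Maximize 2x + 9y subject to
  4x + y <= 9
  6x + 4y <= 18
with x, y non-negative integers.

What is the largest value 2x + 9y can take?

36

(x,y)=(0,4): 4·0+1·4=4≤9, 6·0+4·4=16≤18, objective 36.
(x,y)=(1,3): 4·1+1·3=7≤9, 6·1+4·3=18≤18, objective 29.
The best lattice point is (0,4), giving 36.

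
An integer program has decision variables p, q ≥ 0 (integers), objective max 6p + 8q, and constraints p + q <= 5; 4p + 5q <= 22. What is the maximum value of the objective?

The continuous relaxation peaks at (0, 4.4) with value 35.20; rounding to a feasible lattice point costs some objective.
(p,q)=(3,2) is feasible, giving 34.
(p,q)=(0,4) is feasible, giving 32.
No feasible integer point exceeds 34.

34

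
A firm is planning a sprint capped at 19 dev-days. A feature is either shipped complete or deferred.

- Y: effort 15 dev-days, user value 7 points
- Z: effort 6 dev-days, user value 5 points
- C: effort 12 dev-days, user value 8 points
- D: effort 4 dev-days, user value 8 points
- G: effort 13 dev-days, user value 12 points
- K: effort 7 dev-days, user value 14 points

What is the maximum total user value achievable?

Take Z, D, and K: effort 6 + 4 + 7 = 17 ≤ 19, user value 5 + 8 + 14 = 27.
No other feasible combination does better.

27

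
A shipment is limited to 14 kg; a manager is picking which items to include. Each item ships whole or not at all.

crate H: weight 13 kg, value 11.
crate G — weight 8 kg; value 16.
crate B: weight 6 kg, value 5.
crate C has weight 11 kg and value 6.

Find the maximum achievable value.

21

Take crate G and crate B: weight 8 + 6 = 14 ≤ 14, value 16 + 5 = 21.
No other feasible combination does better.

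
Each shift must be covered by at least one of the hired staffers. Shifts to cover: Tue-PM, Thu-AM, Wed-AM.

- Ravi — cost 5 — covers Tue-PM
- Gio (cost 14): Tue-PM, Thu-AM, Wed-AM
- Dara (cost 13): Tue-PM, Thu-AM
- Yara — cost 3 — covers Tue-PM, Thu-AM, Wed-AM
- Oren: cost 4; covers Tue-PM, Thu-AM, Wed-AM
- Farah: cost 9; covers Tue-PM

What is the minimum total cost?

Yara alone covers Tue-PM, Thu-AM, Wed-AM — every shift.
Total cost: 3.
No cover costs less than 3.

3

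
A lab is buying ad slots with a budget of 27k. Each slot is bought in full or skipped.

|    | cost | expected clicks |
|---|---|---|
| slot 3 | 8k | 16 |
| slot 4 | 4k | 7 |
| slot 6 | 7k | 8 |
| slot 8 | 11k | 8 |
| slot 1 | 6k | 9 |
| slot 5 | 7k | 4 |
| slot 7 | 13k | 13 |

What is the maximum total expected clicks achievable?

Allowing fractional choices, the relaxed optimum would be about 42.0, but ad slots are indivisible.
slot 3 + slot 1 + slot 7: cost 8 + 6 + 13 = 27 ≤ 27, expected clicks 16 + 9 + 13 = 38.
slot 3 + slot 4 + slot 1 + slot 5: cost 8 + 4 + 6 + 7 = 25 ≤ 27, expected clicks 16 + 7 + 9 + 4 = 36.
slot 3 + slot 4 + slot 6 + slot 1: cost 8 + 4 + 7 + 6 = 25 ≤ 27, expected clicks 16 + 7 + 8 + 9 = 40.
Best is slot 3, slot 4, slot 6, and slot 1 with total expected clicks 40.

40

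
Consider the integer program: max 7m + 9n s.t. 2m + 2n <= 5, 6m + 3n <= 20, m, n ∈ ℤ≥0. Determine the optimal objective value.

The continuous relaxation peaks at (0, 2.5) with value 22.50; rounding to a feasible lattice point costs some objective.
(m,n)=(0,2): 2·0+2·2=4≤5, 6·0+3·2=6≤20, objective 18.
(m,n)=(1,1): 2·1+2·1=4≤5, 6·1+3·1=9≤20, objective 16.
(m,n)=(0,1): 2·0+2·1=2≤5, 6·0+3·1=3≤20, objective 9.
No feasible integer point exceeds 18.

18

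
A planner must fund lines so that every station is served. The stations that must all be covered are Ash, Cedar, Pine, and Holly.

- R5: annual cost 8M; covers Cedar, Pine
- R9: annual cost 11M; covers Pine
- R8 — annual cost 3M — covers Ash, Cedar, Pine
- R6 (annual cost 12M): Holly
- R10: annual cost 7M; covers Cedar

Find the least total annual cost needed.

15

Choose R8 and R6: together they cover Ash, Cedar, Pine, Holly — every station.
Total annual cost: 3 + 12 = 15.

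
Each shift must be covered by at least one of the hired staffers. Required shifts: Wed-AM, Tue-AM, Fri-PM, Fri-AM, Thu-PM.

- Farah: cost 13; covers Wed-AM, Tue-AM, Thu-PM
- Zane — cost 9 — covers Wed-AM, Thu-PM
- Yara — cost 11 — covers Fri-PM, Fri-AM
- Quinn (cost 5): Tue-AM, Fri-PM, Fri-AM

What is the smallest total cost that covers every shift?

Choose Zane and Quinn: together they cover Wed-AM, Tue-AM, Fri-PM, Fri-AM, Thu-PM — every shift.
Total cost: 9 + 5 = 14.

14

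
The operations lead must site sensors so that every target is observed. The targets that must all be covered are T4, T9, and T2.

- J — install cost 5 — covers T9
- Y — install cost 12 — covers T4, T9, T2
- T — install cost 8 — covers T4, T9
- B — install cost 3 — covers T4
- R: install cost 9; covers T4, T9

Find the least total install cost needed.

12

This is an integer covering problem.
The greedy cost-per-new-target heuristic would pick B, J, and Y for 20, but a cheaper cover exists.
Y alone covers T4, T9, T2 — every target.
Total install cost: 12.
No cover costs less than 12.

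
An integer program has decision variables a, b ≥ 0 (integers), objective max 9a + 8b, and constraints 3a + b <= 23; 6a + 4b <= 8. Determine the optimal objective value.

16

(a,b)=(0,2): 3·0+1·2=2≤23, 6·0+4·2=8≤8, objective 16.
(a,b)=(0,1): 3·0+1·1=1≤23, 6·0+4·1=4≤8, objective 8.
Maximum is 16 at (a,b)=(0,2).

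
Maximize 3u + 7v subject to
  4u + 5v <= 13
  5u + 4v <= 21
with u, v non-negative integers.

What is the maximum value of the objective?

The continuous relaxation peaks at (0, 2.6) with value 18.20; rounding to a feasible lattice point costs some objective.
(u,v)=(0,2): 4·0+5·2=10≤13, 5·0+4·2=8≤21, objective 14.
(u,v)=(1,1): 4·1+5·1=9≤13, 5·1+4·1=9≤21, objective 10.
(u,v)=(0,1): 4·0+5·1=5≤13, 5·0+4·1=4≤21, objective 7.
The best lattice point is (0,2), giving 14.

14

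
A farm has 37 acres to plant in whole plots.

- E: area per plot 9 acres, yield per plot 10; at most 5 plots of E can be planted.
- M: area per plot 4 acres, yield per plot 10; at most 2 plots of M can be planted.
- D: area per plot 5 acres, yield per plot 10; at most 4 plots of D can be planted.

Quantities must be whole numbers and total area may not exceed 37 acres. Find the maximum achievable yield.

70

This is a bounded integer knapsack.
Take 1×E, 2×M, and 4×D: area 37 ≤ 37, yield 1·10 + 2·10 + 4·10 = 70.
M has the best ratio (10/4) and is taken to its limit of 2; remaining capacity is filled optimally with the others.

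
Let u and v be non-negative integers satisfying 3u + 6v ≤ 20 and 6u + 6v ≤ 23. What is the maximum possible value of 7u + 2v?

The continuous relaxation peaks at (3.83, 0) with value 26.83; rounding to a feasible lattice point costs some objective.
(u,v)=(3,0): 3·3+6·0=9≤20, 6·3+6·0=18≤23, objective 21.
(u,v)=(2,1): 3·2+6·1=12≤20, 6·2+6·1=18≤23, objective 16.
(u,v)=(2,0): 3·2+6·0=6≤20, 6·2+6·0=12≤23, objective 14.
Maximum is 21 at (u,v)=(3,0).

21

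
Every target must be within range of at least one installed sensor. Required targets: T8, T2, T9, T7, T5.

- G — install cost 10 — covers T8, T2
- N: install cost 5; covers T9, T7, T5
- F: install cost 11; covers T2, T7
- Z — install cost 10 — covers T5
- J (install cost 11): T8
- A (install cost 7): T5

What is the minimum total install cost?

15

Choose G and N: together they cover T8, T2, T9, T7, T5 — every target.
Total install cost: 10 + 5 = 15.
No cover costs less than 15.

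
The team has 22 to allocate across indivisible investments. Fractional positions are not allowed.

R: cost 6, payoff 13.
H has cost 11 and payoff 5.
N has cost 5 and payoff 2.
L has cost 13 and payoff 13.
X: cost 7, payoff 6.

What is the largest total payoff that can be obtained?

26

Take R and L: cost 6 + 13 = 19 ≤ 22, payoff 13 + 13 = 26.
No other feasible combination does better.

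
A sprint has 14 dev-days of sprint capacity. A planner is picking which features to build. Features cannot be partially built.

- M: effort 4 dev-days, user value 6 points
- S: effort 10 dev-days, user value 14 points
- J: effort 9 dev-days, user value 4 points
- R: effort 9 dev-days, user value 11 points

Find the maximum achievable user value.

M + S: effort 4 + 10 = 14 ≤ 14, user value 6 + 14 = 20.
M + R: effort 4 + 9 = 13 ≤ 14, user value 6 + 11 = 17.
Best is M and S with total user value 20.

20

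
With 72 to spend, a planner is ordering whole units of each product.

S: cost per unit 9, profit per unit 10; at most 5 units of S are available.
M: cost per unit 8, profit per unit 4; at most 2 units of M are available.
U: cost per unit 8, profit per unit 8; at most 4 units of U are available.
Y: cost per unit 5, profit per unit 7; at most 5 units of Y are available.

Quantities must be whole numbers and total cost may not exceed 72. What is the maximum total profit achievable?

Y has the best ratio (7/5); taking only Y gives at most 5×7 = 35 (stopped by the supply cap of 5).
Mixing does better — 5×S and 5×Y: cost 70 ≤ 72, profit 5·10 + 5·7 = 85.

85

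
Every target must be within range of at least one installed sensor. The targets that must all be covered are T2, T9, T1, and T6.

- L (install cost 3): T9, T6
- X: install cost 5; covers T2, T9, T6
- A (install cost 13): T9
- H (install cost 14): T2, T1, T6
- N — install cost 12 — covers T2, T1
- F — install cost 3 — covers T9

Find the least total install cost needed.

15

This is an integer covering problem.
The greedy cost-per-new-target heuristic would pick L, X, and N for 20, but a cheaper cover exists.
Choose L and N: together they cover T2, T9, T1, T6 — every target.
Total install cost: 3 + 12 = 15.
No cover costs less than 15.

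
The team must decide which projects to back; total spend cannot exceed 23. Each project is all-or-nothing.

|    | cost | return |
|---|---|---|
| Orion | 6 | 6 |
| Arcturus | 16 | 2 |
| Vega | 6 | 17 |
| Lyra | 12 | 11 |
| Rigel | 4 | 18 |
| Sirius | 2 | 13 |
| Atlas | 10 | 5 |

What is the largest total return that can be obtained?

Allowing fractional choices, the relaxed optimum would be about 58.6, but projects are indivisible.
Vega + Rigel + Sirius + Atlas: cost 6 + 4 + 2 + 10 = 22 ≤ 23, return 17 + 18 + 13 + 5 = 53.
Orion + Vega + Rigel + Sirius: cost 6 + 6 + 4 + 2 = 18 ≤ 23, return 6 + 17 + 18 + 13 = 54.
Best is Orion, Vega, Rigel, and Sirius with total return 54.

54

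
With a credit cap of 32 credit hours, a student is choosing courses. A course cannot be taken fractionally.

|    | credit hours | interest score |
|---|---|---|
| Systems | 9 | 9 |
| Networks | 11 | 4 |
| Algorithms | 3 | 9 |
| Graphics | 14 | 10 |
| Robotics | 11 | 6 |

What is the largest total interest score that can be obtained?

28

Take Systems, Algorithms, and Graphics: credit hours 9 + 3 + 14 = 26 ≤ 32, interest score 9 + 9 + 10 = 28.
No other feasible combination does better.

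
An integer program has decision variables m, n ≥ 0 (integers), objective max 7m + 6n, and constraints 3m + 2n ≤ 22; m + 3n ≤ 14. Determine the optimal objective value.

54

(m,n)=(6,2): 3·6+2·2=22≤22, 1·6+3·2=12≤14, objective 54.
(m,n)=(5,3): 3·5+2·3=21≤22, 1·5+3·3=14≤14, objective 53.
(m,n)=(6,1): 3·6+2·1=20≤22, 1·6+3·1=9≤14, objective 48.
Maximum is 54 at (m,n)=(6,2).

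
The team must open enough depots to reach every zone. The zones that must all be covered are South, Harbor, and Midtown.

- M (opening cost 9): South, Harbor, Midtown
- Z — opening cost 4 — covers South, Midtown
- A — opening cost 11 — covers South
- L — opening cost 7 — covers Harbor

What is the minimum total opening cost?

9

The greedy cost-per-new-zone heuristic would pick Z and L for 11, but a cheaper cover exists.
M alone covers South, Harbor, Midtown — every zone.
Total opening cost: 9.
No cover costs less than 9.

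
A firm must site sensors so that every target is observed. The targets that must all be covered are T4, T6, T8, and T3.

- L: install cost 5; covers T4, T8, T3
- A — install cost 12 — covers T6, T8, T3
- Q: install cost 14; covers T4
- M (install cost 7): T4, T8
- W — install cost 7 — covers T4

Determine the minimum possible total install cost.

17

Choose L and A: together they cover T4, T6, T8, T3 — every target.
Total install cost: 5 + 12 = 17.
No cover costs less than 17.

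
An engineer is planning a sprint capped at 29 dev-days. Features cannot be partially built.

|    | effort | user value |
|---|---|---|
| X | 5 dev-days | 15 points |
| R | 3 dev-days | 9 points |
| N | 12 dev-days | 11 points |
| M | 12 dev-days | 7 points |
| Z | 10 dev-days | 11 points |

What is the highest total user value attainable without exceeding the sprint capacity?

37

This is an integer program with binary decision variables.
X + N + Z: effort 5 + 12 + 10 = 27 ≤ 29, user value 15 + 11 + 11 = 37.
X + R + Z: effort 5 + 3 + 10 = 18 ≤ 29, user value 15 + 9 + 11 = 35.
Best is X, N, and Z with total user value 37.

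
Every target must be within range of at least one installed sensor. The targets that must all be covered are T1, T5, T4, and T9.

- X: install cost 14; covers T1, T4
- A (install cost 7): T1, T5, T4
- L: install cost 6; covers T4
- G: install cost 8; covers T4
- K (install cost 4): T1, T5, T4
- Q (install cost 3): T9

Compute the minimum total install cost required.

7

Choose K and Q: together they cover T1, T5, T4, T9 — every target.
Total install cost: 4 + 3 = 7.
No cover costs less than 7.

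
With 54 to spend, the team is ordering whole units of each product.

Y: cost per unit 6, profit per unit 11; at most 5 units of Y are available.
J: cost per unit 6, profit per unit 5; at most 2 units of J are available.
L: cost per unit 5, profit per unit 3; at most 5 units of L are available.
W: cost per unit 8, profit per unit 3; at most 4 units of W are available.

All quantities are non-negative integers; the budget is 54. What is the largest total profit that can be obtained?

71

Take 5×Y, 2×J, and 2×L: cost 52 ≤ 54, profit 5·11 + 2·5 + 2·3 = 71.
Y has the best ratio (11/6) and is taken to its limit of 5; remaining capacity is filled optimally with the others.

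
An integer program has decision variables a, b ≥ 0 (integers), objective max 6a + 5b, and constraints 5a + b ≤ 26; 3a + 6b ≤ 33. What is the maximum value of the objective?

39

The continuous relaxation peaks at (4.56, 3.22) with value 43.44; rounding to a feasible lattice point costs some objective.
(a,b)=(4,3) is feasible, giving 39.
(a,b)=(3,4) is feasible, giving 38.
(a,b)=(4,2) is feasible, giving 34.
(a,b)=(3,3) is feasible, giving 33.
Maximum is 39 at (a,b)=(4,3).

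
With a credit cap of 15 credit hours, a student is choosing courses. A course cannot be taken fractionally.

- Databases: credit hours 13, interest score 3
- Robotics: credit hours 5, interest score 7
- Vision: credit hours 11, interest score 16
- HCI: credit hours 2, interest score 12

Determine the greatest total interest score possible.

Allowing fractional choices, the relaxed optimum would be about 30.8, but courses are indivisible.
Robotics + HCI: credit hours 5 + 2 = 7 ≤ 15, interest score 7 + 12 = 19.
Vision + HCI: credit hours 11 + 2 = 13 ≤ 15, interest score 16 + 12 = 28.
Vision: credit hours 11 ≤ 15, interest score 16.
Best is Vision and HCI with total interest score 28.

28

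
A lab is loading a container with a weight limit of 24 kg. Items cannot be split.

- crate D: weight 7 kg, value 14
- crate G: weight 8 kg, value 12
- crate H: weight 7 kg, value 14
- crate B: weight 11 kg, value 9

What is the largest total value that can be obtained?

40

Allowing fractional choices, the relaxed optimum would be about 41.6, but items are indivisible.
crate D + crate H: weight 7 + 7 = 14 ≤ 24, value 14 + 14 = 28.
crate D + crate G + crate H: weight 7 + 8 + 7 = 22 ≤ 24, value 14 + 12 + 14 = 40.
Best is crate D, crate G, and crate H with total value 40.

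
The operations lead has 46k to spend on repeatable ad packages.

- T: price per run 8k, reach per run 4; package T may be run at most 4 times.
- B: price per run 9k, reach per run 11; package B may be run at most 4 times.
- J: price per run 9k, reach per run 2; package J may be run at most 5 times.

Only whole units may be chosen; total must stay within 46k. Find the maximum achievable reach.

48

B has the best ratio (11/9); taking only B gives at most 4×11 = 44 (stopped by the supply cap of 4).
Mixing does better — 1×T and 4×B: price 44 ≤ 46, reach 1·4 + 4·11 = 48.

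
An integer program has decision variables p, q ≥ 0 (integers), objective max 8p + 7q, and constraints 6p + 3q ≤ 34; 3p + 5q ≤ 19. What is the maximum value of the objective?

40

(p,q)=(5,0): 6·5+3·0=30≤34, 3·5+5·0=15≤19, objective 40.
(p,q)=(4,1): 6·4+3·1=27≤34, 3·4+5·1=17≤19, objective 39.
(p,q)=(4,0): 6·4+3·0=24≤34, 3·4+5·0=12≤19, objective 32.
No feasible integer point exceeds 40.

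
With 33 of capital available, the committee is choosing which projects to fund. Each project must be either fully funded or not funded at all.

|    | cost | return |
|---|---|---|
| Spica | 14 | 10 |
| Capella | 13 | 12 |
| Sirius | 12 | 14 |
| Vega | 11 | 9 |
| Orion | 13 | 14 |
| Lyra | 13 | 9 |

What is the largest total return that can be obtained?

Sirius + Orion: cost 12 + 13 = 25 ≤ 33, return 14 + 14 = 28.
Capella + Sirius: cost 13 + 12 = 25 ≤ 33, return 12 + 14 = 26.
Capella + Orion: cost 13 + 13 = 26 ≤ 33, return 12 + 14 = 26.
Best is Sirius and Orion with total return 28.

28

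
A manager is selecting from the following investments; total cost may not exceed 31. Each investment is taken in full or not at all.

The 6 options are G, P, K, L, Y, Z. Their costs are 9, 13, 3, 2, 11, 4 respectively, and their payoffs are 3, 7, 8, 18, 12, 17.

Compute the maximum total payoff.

Allowing fractional choices, the relaxed optimum would be about 60.9, but investments are indivisible.
K + L + Y + Z: cost 3 + 2 + 11 + 4 = 20 ≤ 31, payoff 8 + 18 + 12 + 17 = 55.
G + K + L + Y + Z: cost 9 + 3 + 2 + 11 + 4 = 29 ≤ 31, payoff 3 + 8 + 18 + 12 + 17 = 58.
Best is G, K, L, Y, and Z with total payoff 58.

58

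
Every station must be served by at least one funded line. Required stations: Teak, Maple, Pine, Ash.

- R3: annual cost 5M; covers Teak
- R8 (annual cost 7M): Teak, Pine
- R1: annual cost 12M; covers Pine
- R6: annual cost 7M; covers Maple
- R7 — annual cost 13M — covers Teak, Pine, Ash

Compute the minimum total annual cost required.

20

The greedy cost-per-new-station heuristic would pick R8, R6, and R7 for 27, but a cheaper cover exists.
Choose R6 and R7: together they cover Teak, Maple, Pine, Ash — every station.
Total annual cost: 7 + 13 = 20.
No cover costs less than 20.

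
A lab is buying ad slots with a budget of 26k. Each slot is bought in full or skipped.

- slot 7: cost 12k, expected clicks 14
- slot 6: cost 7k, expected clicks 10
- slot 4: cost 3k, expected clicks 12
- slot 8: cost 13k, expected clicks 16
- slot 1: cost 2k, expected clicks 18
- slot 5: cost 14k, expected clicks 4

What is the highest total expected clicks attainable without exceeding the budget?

This is a 0-1 knapsack instance.
slot 7 + slot 6 + slot 4 + slot 1: cost 12 + 7 + 3 + 2 = 24 ≤ 26, expected clicks 14 + 10 + 12 + 18 = 54.
slot 4 + slot 8 + slot 1: cost 3 + 13 + 2 = 18 ≤ 26, expected clicks 12 + 16 + 18 = 46.
slot 6 + slot 4 + slot 8 + slot 1: cost 7 + 3 + 13 + 2 = 25 ≤ 26, expected clicks 10 + 12 + 16 + 18 = 56.
Best is slot 6, slot 4, slot 8, and slot 1 with total expected clicks 56.

56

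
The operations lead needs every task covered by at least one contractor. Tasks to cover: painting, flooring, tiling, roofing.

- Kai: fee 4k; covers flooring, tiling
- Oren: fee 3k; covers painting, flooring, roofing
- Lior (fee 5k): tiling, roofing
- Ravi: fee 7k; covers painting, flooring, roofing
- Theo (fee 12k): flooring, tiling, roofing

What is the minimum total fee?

7

Choose Kai and Oren: together they cover painting, flooring, tiling, roofing — every task.
Total fee: 4 + 3 = 7.
No cover costs less than 7.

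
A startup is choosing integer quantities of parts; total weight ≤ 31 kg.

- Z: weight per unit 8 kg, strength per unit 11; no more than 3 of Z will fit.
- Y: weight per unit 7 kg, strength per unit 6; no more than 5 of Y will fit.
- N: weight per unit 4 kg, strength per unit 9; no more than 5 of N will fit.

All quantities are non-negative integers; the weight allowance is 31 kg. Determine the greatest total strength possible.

56

This is a bounded integer knapsack.
N has the best ratio (9/4); taking only N gives at most 5×9 = 45 (stopped by the supply cap of 5).
Mixing does better — 1×Z and 5×N: weight 28 ≤ 31, strength 1·11 + 5·9 = 56.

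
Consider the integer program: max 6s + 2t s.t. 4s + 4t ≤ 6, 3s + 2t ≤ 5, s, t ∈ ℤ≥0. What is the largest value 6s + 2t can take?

Relaxing integrality, the LP optimum is 9.00 at (s,t) = (1.5, 0), which is not an integer point.
(s,t)=(1,0) is feasible, giving 6.
(s,t)=(0,1) is feasible, giving 2.
(s,t)=(0,0) is feasible, giving 0.
The best lattice point is (1,0), giving 6.

6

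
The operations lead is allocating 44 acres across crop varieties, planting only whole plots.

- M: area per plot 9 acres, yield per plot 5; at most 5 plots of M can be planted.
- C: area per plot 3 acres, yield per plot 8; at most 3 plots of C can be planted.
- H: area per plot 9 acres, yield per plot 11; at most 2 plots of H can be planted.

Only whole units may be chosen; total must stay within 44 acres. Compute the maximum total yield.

C has the best ratio (8/3); taking only C gives at most 3×8 = 24 (stopped by the supply cap of 3).
Mixing does better — 1×M, 3×C, and 2×H: area 36 ≤ 44, yield 1·5 + 3·8 + 2·11 = 51.

51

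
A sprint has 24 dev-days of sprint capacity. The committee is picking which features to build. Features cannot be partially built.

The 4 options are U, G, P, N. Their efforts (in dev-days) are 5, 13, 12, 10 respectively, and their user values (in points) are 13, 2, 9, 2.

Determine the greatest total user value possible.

22

Take U and P: effort 5 + 12 = 17 ≤ 24, user value 13 + 9 = 22.
No other feasible combination does better.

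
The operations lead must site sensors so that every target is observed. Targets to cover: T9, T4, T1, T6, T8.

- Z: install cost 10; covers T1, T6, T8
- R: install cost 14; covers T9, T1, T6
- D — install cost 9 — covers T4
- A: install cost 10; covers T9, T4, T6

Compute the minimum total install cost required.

20

This is a weighted set-cover instance.
Choose Z and A: together they cover T9, T4, T1, T6, T8 — every target.
Total install cost: 10 + 10 = 20.
No cover costs less than 20.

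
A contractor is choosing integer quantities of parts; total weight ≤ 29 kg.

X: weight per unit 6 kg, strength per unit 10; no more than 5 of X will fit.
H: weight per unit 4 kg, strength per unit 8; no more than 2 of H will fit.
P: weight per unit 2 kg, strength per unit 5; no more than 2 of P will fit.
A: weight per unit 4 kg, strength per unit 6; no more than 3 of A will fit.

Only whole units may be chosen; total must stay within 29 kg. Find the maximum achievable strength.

52

P has the best ratio (5/2); taking only P gives at most 2×5 = 10 (stopped by the supply cap of 2).
Mixing does better — 2×X, 2×H, 2×P, and 1×A: weight 28 ≤ 29, strength 2·10 + 2·8 + 2·5 + 1·6 = 52.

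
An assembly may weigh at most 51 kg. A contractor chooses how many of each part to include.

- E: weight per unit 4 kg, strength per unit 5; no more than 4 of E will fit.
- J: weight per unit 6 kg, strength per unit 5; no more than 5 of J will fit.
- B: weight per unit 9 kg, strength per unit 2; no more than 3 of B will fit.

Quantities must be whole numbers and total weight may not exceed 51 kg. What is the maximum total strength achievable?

E has the best ratio (5/4); taking only E gives at most 4×5 = 20 (stopped by the supply cap of 4).
Mixing does better — 4×E and 5×J: weight 46 ≤ 51, strength 4·5 + 5·5 = 45.

45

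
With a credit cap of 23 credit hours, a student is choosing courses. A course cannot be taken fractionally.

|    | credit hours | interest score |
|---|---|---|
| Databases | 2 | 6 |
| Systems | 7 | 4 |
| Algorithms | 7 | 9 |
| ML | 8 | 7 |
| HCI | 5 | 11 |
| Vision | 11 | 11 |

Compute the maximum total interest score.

Treat it as a binary knapsack problem.
Allowing fractional choices, the relaxed optimum would be about 35.0, but courses are indivisible.
Algorithms + HCI + Vision: credit hours 7 + 5 + 11 = 23 ≤ 23, interest score 9 + 11 + 11 = 31.
Databases + Systems + Algorithms + HCI: credit hours 2 + 7 + 7 + 5 = 21 ≤ 23, interest score 6 + 4 + 9 + 11 = 30.
Databases + Algorithms + ML + HCI: credit hours 2 + 7 + 8 + 5 = 22 ≤ 23, interest score 6 + 9 + 7 + 11 = 33.
Best is Databases, Algorithms, ML, and HCI with total interest score 33.

33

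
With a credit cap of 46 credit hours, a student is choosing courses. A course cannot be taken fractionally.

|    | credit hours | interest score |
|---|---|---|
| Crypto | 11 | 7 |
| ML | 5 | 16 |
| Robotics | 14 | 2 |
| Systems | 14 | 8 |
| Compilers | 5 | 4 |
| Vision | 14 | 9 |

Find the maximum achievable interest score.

This is an integer program with binary decision variables.
Crypto + ML + Systems + Vision: credit hours 11 + 5 + 14 + 14 = 44 ≤ 46, interest score 7 + 16 + 8 + 9 = 40.
ML + Systems + Compilers + Vision: credit hours 5 + 14 + 5 + 14 = 38 ≤ 46, interest score 16 + 8 + 4 + 9 = 37.
Best is Crypto, ML, Systems, and Vision with total interest score 40.

40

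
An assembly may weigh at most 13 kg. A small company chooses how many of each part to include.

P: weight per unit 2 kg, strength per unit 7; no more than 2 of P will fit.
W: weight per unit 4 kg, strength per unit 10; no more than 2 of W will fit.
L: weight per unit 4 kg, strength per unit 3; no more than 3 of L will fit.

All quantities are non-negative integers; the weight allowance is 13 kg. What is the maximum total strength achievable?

Take 2×P and 2×W: weight 12 ≤ 13, strength 2·7 + 2·10 = 34.
P has the best ratio (7/2) and is taken to its limit of 2; remaining capacity is filled optimally with the others.

34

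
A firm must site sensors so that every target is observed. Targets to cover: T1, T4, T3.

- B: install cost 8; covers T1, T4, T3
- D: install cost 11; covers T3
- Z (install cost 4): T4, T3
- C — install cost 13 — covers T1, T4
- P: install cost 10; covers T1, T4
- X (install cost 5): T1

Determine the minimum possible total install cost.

This is an integer covering problem.
The greedy cost-per-new-target heuristic would pick Z and X for 9, but a cheaper cover exists.
B alone covers T1, T4, T3 — every target.
Total install cost: 8.
No cover costs less than 8.

8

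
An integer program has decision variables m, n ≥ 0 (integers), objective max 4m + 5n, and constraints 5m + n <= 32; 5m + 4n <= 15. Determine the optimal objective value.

15

Relaxing integrality, the LP optimum is 18.75 at (m,n) = (0, 3.75), which is not an integer point.
(m,n)=(0,3): 5·0+1·3=3≤32, 5·0+4·3=12≤15, objective 15.
(m,n)=(1,2): 5·1+1·2=7≤32, 5·1+4·2=13≤15, objective 14.
(m,n)=(0,2): 5·0+1·2=2≤32, 5·0+4·2=8≤15, objective 10.
Maximum is 15 at (m,n)=(0,3).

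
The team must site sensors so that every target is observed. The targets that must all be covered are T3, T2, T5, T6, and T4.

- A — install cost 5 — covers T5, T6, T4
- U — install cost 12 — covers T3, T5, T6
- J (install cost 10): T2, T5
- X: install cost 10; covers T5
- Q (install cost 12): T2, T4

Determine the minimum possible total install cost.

24

Choose U and Q: together they cover T3, T2, T5, T6, T4 — every target.
Total install cost: 12 + 12 = 24.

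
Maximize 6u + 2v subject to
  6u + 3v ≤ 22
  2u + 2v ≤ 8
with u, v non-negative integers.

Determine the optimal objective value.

20

(u,v)=(3,1) is feasible, giving 20.
(u,v)=(3,0) is feasible, giving 18.
(u,v)=(2,2) is feasible, giving 16.
Maximum is 20 at (u,v)=(3,1).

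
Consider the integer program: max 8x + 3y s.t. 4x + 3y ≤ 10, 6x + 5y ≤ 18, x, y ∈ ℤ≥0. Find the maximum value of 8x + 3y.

(x,y)=(2,0): 4·2+3·0=8≤10, 6·2+5·0=12≤18, objective 16.
(x,y)=(1,1): 4·1+3·1=7≤10, 6·1+5·1=11≤18, objective 11.
(x,y)=(1,0): 4·1+3·0=4≤10, 6·1+5·0=6≤18, objective 8.
No feasible integer point exceeds 16.

16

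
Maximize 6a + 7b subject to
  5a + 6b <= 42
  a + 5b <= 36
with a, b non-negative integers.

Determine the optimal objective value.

The continuous relaxation peaks at (8.4, 0) with value 50.40; rounding to a feasible lattice point costs some objective.
(a,b)=(6,2): 5·6+6·2=42≤42, 1·6+5·2=16≤36, objective 50.
(a,b)=(7,1): 5·7+6·1=41≤42, 1·7+5·1=12≤36, objective 49.
(a,b)=(8,0): 5·8+6·0=40≤42, 1·8+5·0=8≤36, objective 48.
(a,b)=(5,2): 5·5+6·2=37≤42, 1·5+5·2=15≤36, objective 44.
The best lattice point is (6,2), giving 50.

50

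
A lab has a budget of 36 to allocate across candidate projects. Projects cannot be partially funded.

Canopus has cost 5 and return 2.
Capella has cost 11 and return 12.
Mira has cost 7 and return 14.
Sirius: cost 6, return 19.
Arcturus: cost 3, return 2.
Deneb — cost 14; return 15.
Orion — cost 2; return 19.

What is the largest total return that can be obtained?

69

Allowing fractional choices, the relaxed optimum would be about 74.7, but projects are indivisible.
Canopus + Mira + Sirius + Deneb + Orion: cost 5 + 7 + 6 + 14 + 2 = 34 ≤ 36, return 2 + 14 + 19 + 15 + 19 = 69.
Canopus + Capella + Mira + Sirius + Arcturus + Orion: cost 5 + 11 + 7 + 6 + 3 + 2 = 34 ≤ 36, return 2 + 12 + 14 + 19 + 2 + 19 = 68.
Mira + Sirius + Arcturus + Deneb + Orion: cost 7 + 6 + 3 + 14 + 2 = 32 ≤ 36, return 14 + 19 + 2 + 15 + 19 = 69.
The maximum return is 69; one optimal choice is Mira, Sirius, Arcturus, Deneb, and Orion.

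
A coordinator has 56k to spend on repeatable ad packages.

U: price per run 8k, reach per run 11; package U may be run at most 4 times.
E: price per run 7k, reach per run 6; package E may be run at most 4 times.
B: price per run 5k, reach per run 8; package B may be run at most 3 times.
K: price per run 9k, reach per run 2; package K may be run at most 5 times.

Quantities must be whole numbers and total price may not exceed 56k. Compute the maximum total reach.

74

Take 4×U, 1×E, and 3×B: price 54 ≤ 56, reach 4·11 + 1·6 + 3·8 = 74.
B has the best ratio (8/5) and is taken to its limit of 3; remaining capacity is filled optimally with the others.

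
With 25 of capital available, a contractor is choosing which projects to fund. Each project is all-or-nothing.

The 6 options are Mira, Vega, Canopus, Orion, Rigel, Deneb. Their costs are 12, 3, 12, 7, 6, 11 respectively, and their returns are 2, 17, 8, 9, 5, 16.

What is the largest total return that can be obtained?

Take Vega, Orion, and Deneb: cost 3 + 7 + 11 = 21 ≤ 25, return 17 + 9 + 16 = 42.
No other feasible combination does better.

42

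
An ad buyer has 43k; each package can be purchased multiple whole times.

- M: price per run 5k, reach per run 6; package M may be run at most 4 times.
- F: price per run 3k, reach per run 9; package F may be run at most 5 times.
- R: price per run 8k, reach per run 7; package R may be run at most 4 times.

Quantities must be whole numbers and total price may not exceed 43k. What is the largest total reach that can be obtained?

F has the best ratio (9/3); taking only F gives at most 5×9 = 45 (stopped by the supply cap of 5).
Mixing does better — 4×M, 5×F, and 1×R: price 43 ≤ 43, reach 4·6 + 5·9 + 1·7 = 76.

76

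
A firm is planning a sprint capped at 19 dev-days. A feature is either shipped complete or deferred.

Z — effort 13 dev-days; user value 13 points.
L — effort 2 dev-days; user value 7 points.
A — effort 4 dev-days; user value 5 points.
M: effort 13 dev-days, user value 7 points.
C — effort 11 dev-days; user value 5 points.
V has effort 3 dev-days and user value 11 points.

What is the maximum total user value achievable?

Allowing fractional choices, the relaxed optimum would be about 33.0, but features are indivisible.
L + M + V: effort 2 + 13 + 3 = 18 ≤ 19, user value 7 + 7 + 11 = 25.
Z + L + V: effort 13 + 2 + 3 = 18 ≤ 19, user value 13 + 7 + 11 = 31.
Best is Z, L, and V with total user value 31.

31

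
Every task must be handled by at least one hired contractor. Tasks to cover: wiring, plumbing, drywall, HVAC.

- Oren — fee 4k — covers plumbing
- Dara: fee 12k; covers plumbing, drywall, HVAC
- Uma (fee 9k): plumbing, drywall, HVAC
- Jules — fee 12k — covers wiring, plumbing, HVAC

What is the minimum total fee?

21

Choose Uma and Jules: together they cover wiring, plumbing, drywall, HVAC — every task.
Total fee: 9 + 12 = 21.
No cover costs less than 21.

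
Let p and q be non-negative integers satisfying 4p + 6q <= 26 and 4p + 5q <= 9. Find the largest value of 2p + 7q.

The continuous relaxation peaks at (0, 1.8) with value 12.60; rounding to a feasible lattice point costs some objective.
(p,q)=(1,1): 4·1+6·1=10≤26, 4·1+5·1=9≤9, objective 9.
(p,q)=(0,1): 4·0+6·1=6≤26, 4·0+5·1=5≤9, objective 7.
The best lattice point is (1,1), giving 9.

9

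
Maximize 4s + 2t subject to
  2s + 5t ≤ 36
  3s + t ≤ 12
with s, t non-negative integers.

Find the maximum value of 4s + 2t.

20

The continuous relaxation peaks at (1.85, 6.46) with value 20.31; rounding to a feasible lattice point costs some objective.
(s,t)=(2,6): 2·2+5·6=34≤36, 3·2+1·6=12≤12, objective 20.
(s,t)=(2,5): 2·2+5·5=29≤36, 3·2+1·5=11≤12, objective 18.
(s,t)=(1,6): 2·1+5·6=32≤36, 3·1+1·6=9≤12, objective 16.
(s,t)=(0,7): 2·0+5·7=35≤36, 3·0+1·7=7≤12, objective 14.
The best lattice point is (2,6), giving 20.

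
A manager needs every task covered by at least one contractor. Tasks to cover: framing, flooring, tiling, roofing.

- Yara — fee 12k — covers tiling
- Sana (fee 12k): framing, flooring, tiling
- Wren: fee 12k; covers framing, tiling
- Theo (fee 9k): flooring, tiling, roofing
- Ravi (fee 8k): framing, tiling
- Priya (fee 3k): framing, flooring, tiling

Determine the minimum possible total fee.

Choose Theo and Priya: together they cover framing, flooring, tiling, roofing — every task.
Total fee: 9 + 3 = 12.
No cover costs less than 12.

12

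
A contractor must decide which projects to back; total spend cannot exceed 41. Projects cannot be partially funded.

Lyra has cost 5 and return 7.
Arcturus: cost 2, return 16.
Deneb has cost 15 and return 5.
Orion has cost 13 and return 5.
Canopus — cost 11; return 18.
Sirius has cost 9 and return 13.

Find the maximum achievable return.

59

Take Lyra, Arcturus, Orion, Canopus, and Sirius: cost 5 + 2 + 13 + 11 + 9 = 40 ≤ 41, return 7 + 16 + 5 + 18 + 13 = 59.
No other feasible combination does better.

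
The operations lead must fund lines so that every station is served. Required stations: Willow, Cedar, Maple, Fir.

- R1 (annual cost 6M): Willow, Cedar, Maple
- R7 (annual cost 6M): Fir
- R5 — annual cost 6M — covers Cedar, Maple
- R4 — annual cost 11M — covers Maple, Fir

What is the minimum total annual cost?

12

Choose R1 and R7: together they cover Willow, Cedar, Maple, Fir — every station.
Total annual cost: 6 + 6 = 12.
No cover costs less than 12.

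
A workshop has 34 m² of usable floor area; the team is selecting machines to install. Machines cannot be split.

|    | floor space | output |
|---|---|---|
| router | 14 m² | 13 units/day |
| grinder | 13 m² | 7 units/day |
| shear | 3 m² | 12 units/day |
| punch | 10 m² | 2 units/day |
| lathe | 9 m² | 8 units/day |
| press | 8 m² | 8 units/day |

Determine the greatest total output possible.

41

This is a 0-1 knapsack instance.
grinder + shear + lathe + press: floor space 13 + 3 + 9 + 8 = 33 ≤ 34, output 7 + 12 + 8 + 8 = 35.
router + shear + press: floor space 14 + 3 + 8 = 25 ≤ 34, output 13 + 12 + 8 = 33.
router + shear + lathe + press: floor space 14 + 3 + 9 + 8 = 34 ≤ 34, output 13 + 12 + 8 + 8 = 41.
Best is router, shear, lathe, and press with total output 41.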